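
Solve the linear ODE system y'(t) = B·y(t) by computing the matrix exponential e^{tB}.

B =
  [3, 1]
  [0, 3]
e^{tB} =
  [exp(3*t), t*exp(3*t)]
  [0, exp(3*t)]

Strategy: write B = P · J · P⁻¹ where J is a Jordan canonical form, so e^{tB} = P · e^{tJ} · P⁻¹, and e^{tJ} can be computed block-by-block.

B has Jordan form
J =
  [3, 1]
  [0, 3]
(up to reordering of blocks).

Per-block formulas:
  For a 2×2 Jordan block J_2(3): exp(t · J_2(3)) = e^(3t)·(I + t·N), where N is the 2×2 nilpotent shift.

After assembling e^{tJ} and conjugating by P, we get:

e^{tB} =
  [exp(3*t), t*exp(3*t)]
  [0, exp(3*t)]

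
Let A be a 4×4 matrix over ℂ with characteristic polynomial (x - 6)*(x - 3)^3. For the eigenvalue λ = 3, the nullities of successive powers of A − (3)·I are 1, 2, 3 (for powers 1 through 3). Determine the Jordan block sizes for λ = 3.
Block sizes for λ = 3: [3]

From the dimensions of kernels of powers, the number of Jordan blocks of size at least j is d_j − d_{j−1} where d_j = dim ker(N^j) (with d_0 = 0). Computing the differences gives [1, 1, 1].
The number of blocks of size exactly k is (#blocks of size ≥ k) − (#blocks of size ≥ k + 1), so the partition is: 1 block(s) of size 3.
In nonincreasing order the block sizes are [3].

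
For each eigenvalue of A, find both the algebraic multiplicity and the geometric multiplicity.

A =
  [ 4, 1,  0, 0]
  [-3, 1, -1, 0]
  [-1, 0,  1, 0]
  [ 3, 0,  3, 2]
λ = 2: alg = 4, geom = 2

Step 1 — factor the characteristic polynomial to read off the algebraic multiplicities:
  χ_A(x) = (x - 2)^4

Step 2 — compute geometric multiplicities via the rank-nullity identity g(λ) = n − rank(A − λI):
  rank(A − (2)·I) = 2, so dim ker(A − (2)·I) = n − 2 = 2

Summary:
  λ = 2: algebraic multiplicity = 4, geometric multiplicity = 2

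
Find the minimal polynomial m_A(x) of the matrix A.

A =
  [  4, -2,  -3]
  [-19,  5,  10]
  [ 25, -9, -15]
x^3 + 6*x^2 + 12*x + 8

The characteristic polynomial is χ_A(x) = (x + 2)^3, so the eigenvalues are known. The minimal polynomial is
  m_A(x) = Π_λ (x − λ)^{k_λ}
where k_λ is the size of the *largest* Jordan block for λ (equivalently, the smallest k with (A − λI)^k v = 0 for every generalised eigenvector v of λ).

  λ = -2: largest Jordan block has size 3, contributing (x + 2)^3

So m_A(x) = (x + 2)^3 = x^3 + 6*x^2 + 12*x + 8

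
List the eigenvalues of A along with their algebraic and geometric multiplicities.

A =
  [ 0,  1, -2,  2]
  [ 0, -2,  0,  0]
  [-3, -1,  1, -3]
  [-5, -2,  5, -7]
λ = -2: alg = 4, geom = 2

Step 1 — factor the characteristic polynomial to read off the algebraic multiplicities:
  χ_A(x) = (x + 2)^4

Step 2 — compute geometric multiplicities via the rank-nullity identity g(λ) = n − rank(A − λI):
  rank(A − (-2)·I) = 2, so dim ker(A − (-2)·I) = n − 2 = 2

Summary:
  λ = -2: algebraic multiplicity = 4, geometric multiplicity = 2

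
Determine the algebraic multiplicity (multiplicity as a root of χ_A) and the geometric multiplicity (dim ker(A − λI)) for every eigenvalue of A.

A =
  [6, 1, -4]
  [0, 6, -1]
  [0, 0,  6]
λ = 6: alg = 3, geom = 1

Step 1 — factor the characteristic polynomial to read off the algebraic multiplicities:
  χ_A(x) = (x - 6)^3

Step 2 — compute geometric multiplicities via the rank-nullity identity g(λ) = n − rank(A − λI):
  rank(A − (6)·I) = 2, so dim ker(A − (6)·I) = n − 2 = 1

Summary:
  λ = 6: algebraic multiplicity = 3, geometric multiplicity = 1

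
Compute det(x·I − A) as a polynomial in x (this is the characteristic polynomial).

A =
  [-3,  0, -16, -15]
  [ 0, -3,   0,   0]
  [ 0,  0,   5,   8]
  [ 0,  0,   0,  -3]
x^4 + 4*x^3 - 18*x^2 - 108*x - 135

Expanding det(x·I − A) (e.g. by cofactor expansion or by noting that A is similar to its Jordan form J, which has the same characteristic polynomial as A) gives
  χ_A(x) = x^4 + 4*x^3 - 18*x^2 - 108*x - 135
which factors as (x - 5)*(x + 3)^3. The eigenvalues (with algebraic multiplicities) are λ = -3 with multiplicity 3, λ = 5 with multiplicity 1.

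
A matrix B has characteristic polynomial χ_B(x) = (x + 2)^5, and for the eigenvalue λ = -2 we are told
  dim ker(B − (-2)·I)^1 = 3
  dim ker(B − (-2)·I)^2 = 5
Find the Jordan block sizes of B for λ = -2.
Block sizes for λ = -2: [2, 2, 1]

From the dimensions of kernels of powers, the number of Jordan blocks of size at least j is d_j − d_{j−1} where d_j = dim ker(N^j) (with d_0 = 0). Computing the differences gives [3, 2].
The number of blocks of size exactly k is (#blocks of size ≥ k) − (#blocks of size ≥ k + 1), so the partition is: 1 block(s) of size 1, 2 block(s) of size 2.
In nonincreasing order the block sizes are [2, 2, 1].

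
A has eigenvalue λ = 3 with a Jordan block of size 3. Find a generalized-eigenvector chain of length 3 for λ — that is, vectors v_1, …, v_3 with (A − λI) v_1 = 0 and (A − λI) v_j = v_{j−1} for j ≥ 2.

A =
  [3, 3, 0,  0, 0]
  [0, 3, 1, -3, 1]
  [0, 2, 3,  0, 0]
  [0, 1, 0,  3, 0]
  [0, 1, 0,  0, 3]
A Jordan chain for λ = 3 of length 3:
v_1 = (3, 0, 2, 1, 1)ᵀ
v_2 = (0, 1, 0, 0, 0)ᵀ
v_3 = (0, 0, 1, 0, 0)ᵀ

Let N = A − (3)·I. We want v_3 with N^3 v_3 = 0 but N^2 v_3 ≠ 0; then v_{j-1} := N · v_j for j = 3, …, 2.

Pick v_3 = (0, 0, 1, 0, 0)ᵀ.
Then v_2 = N · v_3 = (0, 1, 0, 0, 0)ᵀ.
Then v_1 = N · v_2 = (3, 0, 2, 1, 1)ᵀ.

Sanity check: (A − (3)·I) v_1 = (0, 0, 0, 0, 0)ᵀ = 0. ✓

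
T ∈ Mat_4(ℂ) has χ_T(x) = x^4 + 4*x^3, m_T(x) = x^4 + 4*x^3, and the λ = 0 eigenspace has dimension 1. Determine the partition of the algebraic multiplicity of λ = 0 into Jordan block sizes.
Block sizes for λ = 0: [3]

Step 1 — from the characteristic polynomial, algebraic multiplicity of λ = 0 is 3. From dim ker(T − (0)·I) = 1, there are exactly 1 Jordan blocks for λ = 0.
Step 2 — from the minimal polynomial, the factor (x − 0)^3 tells us the largest block for λ = 0 has size 3.
Step 3 — with total size 3, 1 blocks, and largest block 3, the block sizes (in nonincreasing order) are [3].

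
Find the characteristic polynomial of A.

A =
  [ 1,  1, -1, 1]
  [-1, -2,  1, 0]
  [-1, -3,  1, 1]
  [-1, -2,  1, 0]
x^4

Expanding det(x·I − A) (e.g. by cofactor expansion or by noting that A is similar to its Jordan form J, which has the same characteristic polynomial as A) gives
  χ_A(x) = x^4
which factors as x^4. The eigenvalues (with algebraic multiplicities) are λ = 0 with multiplicity 4.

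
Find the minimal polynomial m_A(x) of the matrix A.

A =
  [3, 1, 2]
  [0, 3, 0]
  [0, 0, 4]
x^3 - 10*x^2 + 33*x - 36

The characteristic polynomial is χ_A(x) = (x - 4)*(x - 3)^2, so the eigenvalues are known. The minimal polynomial is
  m_A(x) = Π_λ (x − λ)^{k_λ}
where k_λ is the size of the *largest* Jordan block for λ (equivalently, the smallest k with (A − λI)^k v = 0 for every generalised eigenvector v of λ).

  λ = 3: largest Jordan block has size 2, contributing (x − 3)^2
  λ = 4: largest Jordan block has size 1, contributing (x − 4)

So m_A(x) = (x - 4)*(x - 3)^2 = x^3 - 10*x^2 + 33*x - 36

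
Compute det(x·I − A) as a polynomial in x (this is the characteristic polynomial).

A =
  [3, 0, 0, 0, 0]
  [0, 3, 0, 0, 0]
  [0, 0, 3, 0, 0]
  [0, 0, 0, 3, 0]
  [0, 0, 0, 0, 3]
x^5 - 15*x^4 + 90*x^3 - 270*x^2 + 405*x - 243

Expanding det(x·I − A) (e.g. by cofactor expansion or by noting that A is similar to its Jordan form J, which has the same characteristic polynomial as A) gives
  χ_A(x) = x^5 - 15*x^4 + 90*x^3 - 270*x^2 + 405*x - 243
which factors as (x - 3)^5. The eigenvalues (with algebraic multiplicities) are λ = 3 with multiplicity 5.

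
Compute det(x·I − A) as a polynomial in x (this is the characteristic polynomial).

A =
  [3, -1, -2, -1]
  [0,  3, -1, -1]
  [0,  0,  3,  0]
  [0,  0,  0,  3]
x^4 - 12*x^3 + 54*x^2 - 108*x + 81

Expanding det(x·I − A) (e.g. by cofactor expansion or by noting that A is similar to its Jordan form J, which has the same characteristic polynomial as A) gives
  χ_A(x) = x^4 - 12*x^3 + 54*x^2 - 108*x + 81
which factors as (x - 3)^4. The eigenvalues (with algebraic multiplicities) are λ = 3 with multiplicity 4.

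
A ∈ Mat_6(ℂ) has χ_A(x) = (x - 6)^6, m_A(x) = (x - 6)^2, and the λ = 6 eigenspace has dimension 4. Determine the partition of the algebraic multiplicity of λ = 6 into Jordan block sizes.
Block sizes for λ = 6: [2, 2, 1, 1]

Step 1 — from the characteristic polynomial, algebraic multiplicity of λ = 6 is 6. From dim ker(A − (6)·I) = 4, there are exactly 4 Jordan blocks for λ = 6.
Step 2 — from the minimal polynomial, the factor (x − 6)^2 tells us the largest block for λ = 6 has size 2.
Step 3 — with total size 6, 4 blocks, and largest block 2, the block sizes (in nonincreasing order) are [2, 2, 1, 1].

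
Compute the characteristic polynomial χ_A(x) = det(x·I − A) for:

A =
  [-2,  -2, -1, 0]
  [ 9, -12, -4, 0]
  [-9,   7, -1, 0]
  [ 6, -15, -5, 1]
x^4 + 14*x^3 + 60*x^2 + 50*x - 125

Expanding det(x·I − A) (e.g. by cofactor expansion or by noting that A is similar to its Jordan form J, which has the same characteristic polynomial as A) gives
  χ_A(x) = x^4 + 14*x^3 + 60*x^2 + 50*x - 125
which factors as (x - 1)*(x + 5)^3. The eigenvalues (with algebraic multiplicities) are λ = -5 with multiplicity 3, λ = 1 with multiplicity 1.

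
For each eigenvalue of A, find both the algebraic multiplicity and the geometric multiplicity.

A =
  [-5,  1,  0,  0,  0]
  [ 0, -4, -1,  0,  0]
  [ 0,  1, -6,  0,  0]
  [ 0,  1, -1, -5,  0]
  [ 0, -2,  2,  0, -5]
λ = -5: alg = 5, geom = 3

Step 1 — factor the characteristic polynomial to read off the algebraic multiplicities:
  χ_A(x) = (x + 5)^5

Step 2 — compute geometric multiplicities via the rank-nullity identity g(λ) = n − rank(A − λI):
  rank(A − (-5)·I) = 2, so dim ker(A − (-5)·I) = n − 2 = 3

Summary:
  λ = -5: algebraic multiplicity = 5, geometric multiplicity = 3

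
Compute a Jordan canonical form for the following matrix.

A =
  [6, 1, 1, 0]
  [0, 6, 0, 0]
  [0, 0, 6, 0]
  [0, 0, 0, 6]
J_2(6) ⊕ J_1(6) ⊕ J_1(6)

The characteristic polynomial is
  det(x·I − A) = x^4 - 24*x^3 + 216*x^2 - 864*x + 1296 = (x - 6)^4

Eigenvalues and multiplicities (the geometric multiplicity of λ is n − rank(A − λI), which equals the number of Jordan blocks for λ):
  λ = 6: algebraic multiplicity = 4, geometric multiplicity = 3

Determining the block sizes for each eigenvalue:
  λ = 6: 3 blocks summing to 4 forces exactly one block of size 2 and the rest size 1 → block sizes [2, 1, 1]

Assembling the blocks gives a Jordan form
J =
  [6, 1, 0, 0]
  [0, 6, 0, 0]
  [0, 0, 6, 0]
  [0, 0, 0, 6]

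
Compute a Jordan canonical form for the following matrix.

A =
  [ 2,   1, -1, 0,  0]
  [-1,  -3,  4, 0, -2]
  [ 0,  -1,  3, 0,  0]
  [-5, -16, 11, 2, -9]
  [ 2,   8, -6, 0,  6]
J_3(2) ⊕ J_2(2)

The characteristic polynomial is
  det(x·I − A) = x^5 - 10*x^4 + 40*x^3 - 80*x^2 + 80*x - 32 = (x - 2)^5

Eigenvalues and multiplicities (the geometric multiplicity of λ is n − rank(A − λI), which equals the number of Jordan blocks for λ):
  λ = 2: algebraic multiplicity = 5, geometric multiplicity = 2

Determining the block sizes for each eigenvalue:
  λ = 2: with am = 5 and gm = 2, the partition is not yet determined (e.g. several partitions of 5 into 2 parts exist). Let N = A − (2)·I. Computing rank(N^1) = 3, rank(N^2) = 1, rank(N^3) = 0; the number of blocks of size ≥ j is rank(N^{j−1}) − rank(N^j), giving [2, 2, 1]. So we have 1 block(s) of size 3, 1 block(s) of size 2 → block sizes [3, 2]

Assembling the blocks gives a Jordan form
J =
  [2, 1, 0, 0, 0]
  [0, 2, 1, 0, 0]
  [0, 0, 2, 0, 0]
  [0, 0, 0, 2, 1]
  [0, 0, 0, 0, 2]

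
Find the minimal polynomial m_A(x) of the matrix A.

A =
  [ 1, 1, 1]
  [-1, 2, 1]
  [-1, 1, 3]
x^3 - 6*x^2 + 12*x - 8

The characteristic polynomial is χ_A(x) = (x - 2)^3, so the eigenvalues are known. The minimal polynomial is
  m_A(x) = Π_λ (x − λ)^{k_λ}
where k_λ is the size of the *largest* Jordan block for λ (equivalently, the smallest k with (A − λI)^k v = 0 for every generalised eigenvector v of λ).

  λ = 2: largest Jordan block has size 3, contributing (x − 2)^3

So m_A(x) = (x - 2)^3 = x^3 - 6*x^2 + 12*x - 8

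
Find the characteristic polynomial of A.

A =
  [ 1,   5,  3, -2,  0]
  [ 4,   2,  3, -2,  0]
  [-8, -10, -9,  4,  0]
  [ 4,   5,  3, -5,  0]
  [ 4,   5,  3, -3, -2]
x^5 + 13*x^4 + 67*x^3 + 171*x^2 + 216*x + 108

Expanding det(x·I − A) (e.g. by cofactor expansion or by noting that A is similar to its Jordan form J, which has the same characteristic polynomial as A) gives
  χ_A(x) = x^5 + 13*x^4 + 67*x^3 + 171*x^2 + 216*x + 108
which factors as (x + 2)^2*(x + 3)^3. The eigenvalues (with algebraic multiplicities) are λ = -3 with multiplicity 3, λ = -2 with multiplicity 2.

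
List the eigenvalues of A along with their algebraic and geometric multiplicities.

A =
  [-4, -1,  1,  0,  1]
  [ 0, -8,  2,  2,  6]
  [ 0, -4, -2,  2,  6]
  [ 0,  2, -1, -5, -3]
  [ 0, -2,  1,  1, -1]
λ = -4: alg = 5, geom = 3

Step 1 — factor the characteristic polynomial to read off the algebraic multiplicities:
  χ_A(x) = (x + 4)^5

Step 2 — compute geometric multiplicities via the rank-nullity identity g(λ) = n − rank(A − λI):
  rank(A − (-4)·I) = 2, so dim ker(A − (-4)·I) = n − 2 = 3

Summary:
  λ = -4: algebraic multiplicity = 5, geometric multiplicity = 3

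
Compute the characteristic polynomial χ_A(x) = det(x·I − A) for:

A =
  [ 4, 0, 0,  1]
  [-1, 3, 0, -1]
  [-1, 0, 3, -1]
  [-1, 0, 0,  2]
x^4 - 12*x^3 + 54*x^2 - 108*x + 81

Expanding det(x·I − A) (e.g. by cofactor expansion or by noting that A is similar to its Jordan form J, which has the same characteristic polynomial as A) gives
  χ_A(x) = x^4 - 12*x^3 + 54*x^2 - 108*x + 81
which factors as (x - 3)^4. The eigenvalues (with algebraic multiplicities) are λ = 3 with multiplicity 4.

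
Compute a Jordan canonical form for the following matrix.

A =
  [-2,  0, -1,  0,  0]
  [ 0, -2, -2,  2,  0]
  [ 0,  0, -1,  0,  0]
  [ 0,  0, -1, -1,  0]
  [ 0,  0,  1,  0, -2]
J_1(-2) ⊕ J_1(-2) ⊕ J_1(-2) ⊕ J_2(-1)

The characteristic polynomial is
  det(x·I − A) = x^5 + 8*x^4 + 25*x^3 + 38*x^2 + 28*x + 8 = (x + 1)^2*(x + 2)^3

Eigenvalues and multiplicities (the geometric multiplicity of λ is n − rank(A − λI), which equals the number of Jordan blocks for λ):
  λ = -2: algebraic multiplicity = 3, geometric multiplicity = 3
  λ = -1: algebraic multiplicity = 2, geometric multiplicity = 1

Determining the block sizes for each eigenvalue:
  λ = -2: gm = am = 3, so every block has size 1 → block sizes [1, 1, 1]
  λ = -1: one block (gm = 1), so the single block has size am = 2 → block sizes [2]

Assembling the blocks gives a Jordan form
J =
  [-2,  0,  0,  0,  0]
  [ 0, -2,  0,  0,  0]
  [ 0,  0, -2,  0,  0]
  [ 0,  0,  0, -1,  1]
  [ 0,  0,  0,  0, -1]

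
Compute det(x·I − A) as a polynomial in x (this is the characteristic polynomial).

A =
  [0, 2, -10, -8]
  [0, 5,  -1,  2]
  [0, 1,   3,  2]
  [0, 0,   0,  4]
x^4 - 12*x^3 + 48*x^2 - 64*x

Expanding det(x·I − A) (e.g. by cofactor expansion or by noting that A is similar to its Jordan form J, which has the same characteristic polynomial as A) gives
  χ_A(x) = x^4 - 12*x^3 + 48*x^2 - 64*x
which factors as x*(x - 4)^3. The eigenvalues (with algebraic multiplicities) are λ = 0 with multiplicity 1, λ = 4 with multiplicity 3.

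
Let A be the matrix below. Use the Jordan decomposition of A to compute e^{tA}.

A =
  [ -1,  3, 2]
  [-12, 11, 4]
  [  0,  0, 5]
e^{tA} =
  [-6*t*exp(5*t) + exp(5*t), 3*t*exp(5*t), 2*t*exp(5*t)]
  [-12*t*exp(5*t), 6*t*exp(5*t) + exp(5*t), 4*t*exp(5*t)]
  [0, 0, exp(5*t)]

Strategy: write A = P · J · P⁻¹ where J is a Jordan canonical form, so e^{tA} = P · e^{tJ} · P⁻¹, and e^{tJ} can be computed block-by-block.

A has Jordan form
J =
  [5, 1, 0]
  [0, 5, 0]
  [0, 0, 5]
(up to reordering of blocks).

Per-block formulas:
  For a 1×1 block at λ = 5: exp(t · [5]) = [e^(5t)].
  For a 2×2 Jordan block J_2(5): exp(t · J_2(5)) = e^(5t)·(I + t·N), where N is the 2×2 nilpotent shift.

After assembling e^{tJ} and conjugating by P, we get:

e^{tA} =
  [-6*t*exp(5*t) + exp(5*t), 3*t*exp(5*t), 2*t*exp(5*t)]
  [-12*t*exp(5*t), 6*t*exp(5*t) + exp(5*t), 4*t*exp(5*t)]
  [0, 0, exp(5*t)]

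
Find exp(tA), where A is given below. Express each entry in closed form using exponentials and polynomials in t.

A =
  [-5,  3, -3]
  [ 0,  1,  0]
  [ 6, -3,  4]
e^{tA} =
  [-exp(t) + 2*exp(-2*t), exp(t) - exp(-2*t), -exp(t) + exp(-2*t)]
  [0, exp(t), 0]
  [2*exp(t) - 2*exp(-2*t), -exp(t) + exp(-2*t), 2*exp(t) - exp(-2*t)]

Strategy: write A = P · J · P⁻¹ where J is a Jordan canonical form, so e^{tA} = P · e^{tJ} · P⁻¹, and e^{tJ} can be computed block-by-block.

A has Jordan form
J =
  [-2, 0, 0]
  [ 0, 1, 0]
  [ 0, 0, 1]
(up to reordering of blocks).

Per-block formulas:
  For a 1×1 block at λ = 1: exp(t · [1]) = [e^(1t)].
  For a 1×1 block at λ = -2: exp(t · [-2]) = [e^(-2t)].

After assembling e^{tJ} and conjugating by P, we get:

e^{tA} =
  [-exp(t) + 2*exp(-2*t), exp(t) - exp(-2*t), -exp(t) + exp(-2*t)]
  [0, exp(t), 0]
  [2*exp(t) - 2*exp(-2*t), -exp(t) + exp(-2*t), 2*exp(t) - exp(-2*t)]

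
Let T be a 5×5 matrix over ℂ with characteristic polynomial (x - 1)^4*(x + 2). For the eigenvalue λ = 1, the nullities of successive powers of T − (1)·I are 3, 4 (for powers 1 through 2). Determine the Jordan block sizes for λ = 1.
Block sizes for λ = 1: [2, 1, 1]

From the dimensions of kernels of powers, the number of Jordan blocks of size at least j is d_j − d_{j−1} where d_j = dim ker(N^j) (with d_0 = 0). Computing the differences gives [3, 1].
The number of blocks of size exactly k is (#blocks of size ≥ k) − (#blocks of size ≥ k + 1), so the partition is: 2 block(s) of size 1, 1 block(s) of size 2.
In nonincreasing order the block sizes are [2, 1, 1].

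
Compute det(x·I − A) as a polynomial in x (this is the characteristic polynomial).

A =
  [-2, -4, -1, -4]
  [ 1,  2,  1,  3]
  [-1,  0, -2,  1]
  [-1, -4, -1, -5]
x^4 + 7*x^3 + 18*x^2 + 20*x + 8

Expanding det(x·I − A) (e.g. by cofactor expansion or by noting that A is similar to its Jordan form J, which has the same characteristic polynomial as A) gives
  χ_A(x) = x^4 + 7*x^3 + 18*x^2 + 20*x + 8
which factors as (x + 1)*(x + 2)^3. The eigenvalues (with algebraic multiplicities) are λ = -2 with multiplicity 3, λ = -1 with multiplicity 1.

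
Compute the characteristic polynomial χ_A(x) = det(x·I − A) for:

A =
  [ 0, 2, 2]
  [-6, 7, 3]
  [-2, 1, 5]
x^3 - 12*x^2 + 48*x - 64

Expanding det(x·I − A) (e.g. by cofactor expansion or by noting that A is similar to its Jordan form J, which has the same characteristic polynomial as A) gives
  χ_A(x) = x^3 - 12*x^2 + 48*x - 64
which factors as (x - 4)^3. The eigenvalues (with algebraic multiplicities) are λ = 4 with multiplicity 3.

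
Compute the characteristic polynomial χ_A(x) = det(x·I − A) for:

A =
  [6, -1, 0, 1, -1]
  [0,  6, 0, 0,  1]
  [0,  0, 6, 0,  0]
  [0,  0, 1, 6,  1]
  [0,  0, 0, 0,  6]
x^5 - 30*x^4 + 360*x^3 - 2160*x^2 + 6480*x - 7776

Expanding det(x·I − A) (e.g. by cofactor expansion or by noting that A is similar to its Jordan form J, which has the same characteristic polynomial as A) gives
  χ_A(x) = x^5 - 30*x^4 + 360*x^3 - 2160*x^2 + 6480*x - 7776
which factors as (x - 6)^5. The eigenvalues (with algebraic multiplicities) are λ = 6 with multiplicity 5.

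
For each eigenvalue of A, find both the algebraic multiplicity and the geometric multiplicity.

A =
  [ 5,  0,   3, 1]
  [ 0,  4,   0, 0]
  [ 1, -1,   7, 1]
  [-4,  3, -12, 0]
λ = 4: alg = 4, geom = 2

Step 1 — factor the characteristic polynomial to read off the algebraic multiplicities:
  χ_A(x) = (x - 4)^4

Step 2 — compute geometric multiplicities via the rank-nullity identity g(λ) = n − rank(A − λI):
  rank(A − (4)·I) = 2, so dim ker(A − (4)·I) = n − 2 = 2

Summary:
  λ = 4: algebraic multiplicity = 4, geometric multiplicity = 2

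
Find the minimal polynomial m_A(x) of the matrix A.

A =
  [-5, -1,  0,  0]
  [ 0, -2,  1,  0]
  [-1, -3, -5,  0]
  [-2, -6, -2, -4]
x^3 + 12*x^2 + 48*x + 64

The characteristic polynomial is χ_A(x) = (x + 4)^4, so the eigenvalues are known. The minimal polynomial is
  m_A(x) = Π_λ (x − λ)^{k_λ}
where k_λ is the size of the *largest* Jordan block for λ (equivalently, the smallest k with (A − λI)^k v = 0 for every generalised eigenvector v of λ).

  λ = -4: largest Jordan block has size 3, contributing (x + 4)^3

So m_A(x) = (x + 4)^3 = x^3 + 12*x^2 + 48*x + 64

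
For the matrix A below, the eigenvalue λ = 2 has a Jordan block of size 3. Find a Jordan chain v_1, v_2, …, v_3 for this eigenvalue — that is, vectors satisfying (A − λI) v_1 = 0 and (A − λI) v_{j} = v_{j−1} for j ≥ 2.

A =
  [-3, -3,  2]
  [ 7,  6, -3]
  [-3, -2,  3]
A Jordan chain for λ = 2 of length 3:
v_1 = (-2, 2, -2)ᵀ
v_2 = (-5, 7, -3)ᵀ
v_3 = (1, 0, 0)ᵀ

Let N = A − (2)·I. We want v_3 with N^3 v_3 = 0 but N^2 v_3 ≠ 0; then v_{j-1} := N · v_j for j = 3, …, 2.

Pick v_3 = (1, 0, 0)ᵀ.
Then v_2 = N · v_3 = (-5, 7, -3)ᵀ.
Then v_1 = N · v_2 = (-2, 2, -2)ᵀ.

Sanity check: (A − (2)·I) v_1 = (0, 0, 0)ᵀ = 0. ✓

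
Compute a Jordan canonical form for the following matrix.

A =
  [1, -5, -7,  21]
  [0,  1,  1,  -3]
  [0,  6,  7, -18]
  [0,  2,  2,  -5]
J_3(1) ⊕ J_1(1)

The characteristic polynomial is
  det(x·I − A) = x^4 - 4*x^3 + 6*x^2 - 4*x + 1 = (x - 1)^4

Eigenvalues and multiplicities (the geometric multiplicity of λ is n − rank(A − λI), which equals the number of Jordan blocks for λ):
  λ = 1: algebraic multiplicity = 4, geometric multiplicity = 2

Determining the block sizes for each eigenvalue:
  λ = 1: with am = 4 and gm = 2, the partition is not yet determined (e.g. several partitions of 4 into 2 parts exist). Let N = A − (1)·I. Computing rank(N^1) = 2, rank(N^2) = 1, rank(N^3) = 0; the number of blocks of size ≥ j is rank(N^{j−1}) − rank(N^j), giving [2, 1, 1]. So we have 1 block(s) of size 3, 1 block(s) of size 1 → block sizes [3, 1]

Assembling the blocks gives a Jordan form
J =
  [1, 1, 0, 0]
  [0, 1, 1, 0]
  [0, 0, 1, 0]
  [0, 0, 0, 1]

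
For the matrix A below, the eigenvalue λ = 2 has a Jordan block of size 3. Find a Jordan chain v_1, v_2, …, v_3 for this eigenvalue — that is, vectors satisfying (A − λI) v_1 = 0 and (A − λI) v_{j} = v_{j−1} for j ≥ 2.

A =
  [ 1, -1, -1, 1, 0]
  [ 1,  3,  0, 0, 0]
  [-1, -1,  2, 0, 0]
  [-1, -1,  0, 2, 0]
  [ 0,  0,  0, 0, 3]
A Jordan chain for λ = 2 of length 3:
v_1 = (1, -1, 1, 1, 0)ᵀ
v_2 = (-1, 0, 0, 0, 0)ᵀ
v_3 = (0, 0, 1, 0, 0)ᵀ

Let N = A − (2)·I. We want v_3 with N^3 v_3 = 0 but N^2 v_3 ≠ 0; then v_{j-1} := N · v_j for j = 3, …, 2.

Pick v_3 = (0, 0, 1, 0, 0)ᵀ.
Then v_2 = N · v_3 = (-1, 0, 0, 0, 0)ᵀ.
Then v_1 = N · v_2 = (1, -1, 1, 1, 0)ᵀ.

Sanity check: (A − (2)·I) v_1 = (0, 0, 0, 0, 0)ᵀ = 0. ✓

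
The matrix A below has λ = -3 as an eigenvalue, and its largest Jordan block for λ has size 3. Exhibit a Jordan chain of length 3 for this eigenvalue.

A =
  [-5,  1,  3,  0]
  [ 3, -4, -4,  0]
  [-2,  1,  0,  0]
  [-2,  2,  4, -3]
A Jordan chain for λ = -3 of length 3:
v_1 = (1, -1, 1, 2)ᵀ
v_2 = (-2, 3, -2, -2)ᵀ
v_3 = (1, 0, 0, 0)ᵀ

Let N = A − (-3)·I. We want v_3 with N^3 v_3 = 0 but N^2 v_3 ≠ 0; then v_{j-1} := N · v_j for j = 3, …, 2.

Pick v_3 = (1, 0, 0, 0)ᵀ.
Then v_2 = N · v_3 = (-2, 3, -2, -2)ᵀ.
Then v_1 = N · v_2 = (1, -1, 1, 2)ᵀ.

Sanity check: (A − (-3)·I) v_1 = (0, 0, 0, 0)ᵀ = 0. ✓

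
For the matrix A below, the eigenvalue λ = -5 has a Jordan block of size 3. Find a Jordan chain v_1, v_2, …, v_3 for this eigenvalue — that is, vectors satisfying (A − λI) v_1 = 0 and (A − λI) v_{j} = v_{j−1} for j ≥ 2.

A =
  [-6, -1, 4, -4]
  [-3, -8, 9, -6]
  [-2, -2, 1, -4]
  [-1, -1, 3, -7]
A Jordan chain for λ = -5 of length 3:
v_1 = (-1, -3, -2, -1)ᵀ
v_2 = (4, 9, 6, 3)ᵀ
v_3 = (0, 0, 1, 0)ᵀ

Let N = A − (-5)·I. We want v_3 with N^3 v_3 = 0 but N^2 v_3 ≠ 0; then v_{j-1} := N · v_j for j = 3, …, 2.

Pick v_3 = (0, 0, 1, 0)ᵀ.
Then v_2 = N · v_3 = (4, 9, 6, 3)ᵀ.
Then v_1 = N · v_2 = (-1, -3, -2, -1)ᵀ.

Sanity check: (A − (-5)·I) v_1 = (0, 0, 0, 0)ᵀ = 0. ✓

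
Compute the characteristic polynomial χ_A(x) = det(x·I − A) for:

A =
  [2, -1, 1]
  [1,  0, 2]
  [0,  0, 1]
x^3 - 3*x^2 + 3*x - 1

Expanding det(x·I − A) (e.g. by cofactor expansion or by noting that A is similar to its Jordan form J, which has the same characteristic polynomial as A) gives
  χ_A(x) = x^3 - 3*x^2 + 3*x - 1
which factors as (x - 1)^3. The eigenvalues (with algebraic multiplicities) are λ = 1 with multiplicity 3.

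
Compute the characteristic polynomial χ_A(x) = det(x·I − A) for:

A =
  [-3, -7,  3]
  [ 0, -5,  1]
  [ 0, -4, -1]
x^3 + 9*x^2 + 27*x + 27

Expanding det(x·I − A) (e.g. by cofactor expansion or by noting that A is similar to its Jordan form J, which has the same characteristic polynomial as A) gives
  χ_A(x) = x^3 + 9*x^2 + 27*x + 27
which factors as (x + 3)^3. The eigenvalues (with algebraic multiplicities) are λ = -3 with multiplicity 3.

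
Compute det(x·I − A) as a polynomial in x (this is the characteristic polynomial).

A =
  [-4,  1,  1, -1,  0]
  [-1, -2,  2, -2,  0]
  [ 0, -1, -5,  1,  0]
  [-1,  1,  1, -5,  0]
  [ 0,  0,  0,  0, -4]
x^5 + 20*x^4 + 160*x^3 + 640*x^2 + 1280*x + 1024

Expanding det(x·I − A) (e.g. by cofactor expansion or by noting that A is similar to its Jordan form J, which has the same characteristic polynomial as A) gives
  χ_A(x) = x^5 + 20*x^4 + 160*x^3 + 640*x^2 + 1280*x + 1024
which factors as (x + 4)^5. The eigenvalues (with algebraic multiplicities) are λ = -4 with multiplicity 5.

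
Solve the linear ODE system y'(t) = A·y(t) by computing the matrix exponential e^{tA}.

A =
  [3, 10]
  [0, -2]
e^{tA} =
  [exp(3*t), 2*exp(3*t) - 2*exp(-2*t)]
  [0, exp(-2*t)]

Strategy: write A = P · J · P⁻¹ where J is a Jordan canonical form, so e^{tA} = P · e^{tJ} · P⁻¹, and e^{tJ} can be computed block-by-block.

A has Jordan form
J =
  [-2, 0]
  [ 0, 3]
(up to reordering of blocks).

Per-block formulas:
  For a 1×1 block at λ = -2: exp(t · [-2]) = [e^(-2t)].
  For a 1×1 block at λ = 3: exp(t · [3]) = [e^(3t)].

After assembling e^{tJ} and conjugating by P, we get:

e^{tA} =
  [exp(3*t), 2*exp(3*t) - 2*exp(-2*t)]
  [0, exp(-2*t)]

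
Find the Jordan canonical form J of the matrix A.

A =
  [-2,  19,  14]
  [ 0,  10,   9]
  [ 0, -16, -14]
J_3(-2)

The characteristic polynomial is
  det(x·I − A) = x^3 + 6*x^2 + 12*x + 8 = (x + 2)^3

Eigenvalues and multiplicities (the geometric multiplicity of λ is n − rank(A − λI), which equals the number of Jordan blocks for λ):
  λ = -2: algebraic multiplicity = 3, geometric multiplicity = 1

Determining the block sizes for each eigenvalue:
  λ = -2: one block (gm = 1), so the single block has size am = 3 → block sizes [3]

Assembling the blocks gives a Jordan form
J =
  [-2,  1,  0]
  [ 0, -2,  1]
  [ 0,  0, -2]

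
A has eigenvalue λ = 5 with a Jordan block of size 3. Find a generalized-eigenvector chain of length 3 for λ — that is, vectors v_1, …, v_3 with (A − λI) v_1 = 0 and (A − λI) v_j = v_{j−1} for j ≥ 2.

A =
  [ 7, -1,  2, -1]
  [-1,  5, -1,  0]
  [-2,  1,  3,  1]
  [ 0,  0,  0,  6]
A Jordan chain for λ = 5 of length 3:
v_1 = (1, 0, -1, 0)ᵀ
v_2 = (2, -1, -2, 0)ᵀ
v_3 = (1, 0, 0, 0)ᵀ

Let N = A − (5)·I. We want v_3 with N^3 v_3 = 0 but N^2 v_3 ≠ 0; then v_{j-1} := N · v_j for j = 3, …, 2.

Pick v_3 = (1, 0, 0, 0)ᵀ.
Then v_2 = N · v_3 = (2, -1, -2, 0)ᵀ.
Then v_1 = N · v_2 = (1, 0, -1, 0)ᵀ.

Sanity check: (A − (5)·I) v_1 = (0, 0, 0, 0)ᵀ = 0. ✓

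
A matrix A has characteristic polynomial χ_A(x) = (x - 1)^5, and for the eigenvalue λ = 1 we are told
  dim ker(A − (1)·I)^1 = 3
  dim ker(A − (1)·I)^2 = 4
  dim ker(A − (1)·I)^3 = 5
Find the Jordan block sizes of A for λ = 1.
Block sizes for λ = 1: [3, 1, 1]

From the dimensions of kernels of powers, the number of Jordan blocks of size at least j is d_j − d_{j−1} where d_j = dim ker(N^j) (with d_0 = 0). Computing the differences gives [3, 1, 1].
The number of blocks of size exactly k is (#blocks of size ≥ k) − (#blocks of size ≥ k + 1), so the partition is: 2 block(s) of size 1, 1 block(s) of size 3.
In nonincreasing order the block sizes are [3, 1, 1].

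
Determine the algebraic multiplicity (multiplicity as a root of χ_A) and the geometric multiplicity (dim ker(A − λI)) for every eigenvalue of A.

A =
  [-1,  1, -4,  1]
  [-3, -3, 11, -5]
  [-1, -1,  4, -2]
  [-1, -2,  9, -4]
λ = -1: alg = 4, geom = 2

Step 1 — factor the characteristic polynomial to read off the algebraic multiplicities:
  χ_A(x) = (x + 1)^4

Step 2 — compute geometric multiplicities via the rank-nullity identity g(λ) = n − rank(A − λI):
  rank(A − (-1)·I) = 2, so dim ker(A − (-1)·I) = n − 2 = 2

Summary:
  λ = -1: algebraic multiplicity = 4, geometric multiplicity = 2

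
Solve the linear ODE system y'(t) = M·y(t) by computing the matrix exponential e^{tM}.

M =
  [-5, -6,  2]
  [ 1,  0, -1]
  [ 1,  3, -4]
e^{tM} =
  [-2*t*exp(-3*t) + exp(-3*t), -6*t*exp(-3*t), 2*t*exp(-3*t)]
  [t*exp(-3*t), 3*t*exp(-3*t) + exp(-3*t), -t*exp(-3*t)]
  [t*exp(-3*t), 3*t*exp(-3*t), -t*exp(-3*t) + exp(-3*t)]

Strategy: write M = P · J · P⁻¹ where J is a Jordan canonical form, so e^{tM} = P · e^{tJ} · P⁻¹, and e^{tJ} can be computed block-by-block.

M has Jordan form
J =
  [-3,  1,  0]
  [ 0, -3,  0]
  [ 0,  0, -3]
(up to reordering of blocks).

Per-block formulas:
  For a 1×1 block at λ = -3: exp(t · [-3]) = [e^(-3t)].
  For a 2×2 Jordan block J_2(-3): exp(t · J_2(-3)) = e^(-3t)·(I + t·N), where N is the 2×2 nilpotent shift.

After assembling e^{tJ} and conjugating by P, we get:

e^{tM} =
  [-2*t*exp(-3*t) + exp(-3*t), -6*t*exp(-3*t), 2*t*exp(-3*t)]
  [t*exp(-3*t), 3*t*exp(-3*t) + exp(-3*t), -t*exp(-3*t)]
  [t*exp(-3*t), 3*t*exp(-3*t), -t*exp(-3*t) + exp(-3*t)]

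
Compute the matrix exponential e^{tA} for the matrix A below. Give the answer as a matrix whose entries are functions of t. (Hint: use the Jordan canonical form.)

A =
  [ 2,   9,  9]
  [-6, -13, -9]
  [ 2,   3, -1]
e^{tA} =
  [6*t*exp(-4*t) + exp(-4*t), 9*t*exp(-4*t), 9*t*exp(-4*t)]
  [-6*t*exp(-4*t), -9*t*exp(-4*t) + exp(-4*t), -9*t*exp(-4*t)]
  [2*t*exp(-4*t), 3*t*exp(-4*t), 3*t*exp(-4*t) + exp(-4*t)]

Strategy: write A = P · J · P⁻¹ where J is a Jordan canonical form, so e^{tA} = P · e^{tJ} · P⁻¹, and e^{tJ} can be computed block-by-block.

A has Jordan form
J =
  [-4,  1,  0]
  [ 0, -4,  0]
  [ 0,  0, -4]
(up to reordering of blocks).

Per-block formulas:
  For a 2×2 Jordan block J_2(-4): exp(t · J_2(-4)) = e^(-4t)·(I + t·N), where N is the 2×2 nilpotent shift.
  For a 1×1 block at λ = -4: exp(t · [-4]) = [e^(-4t)].

After assembling e^{tJ} and conjugating by P, we get:

e^{tA} =
  [6*t*exp(-4*t) + exp(-4*t), 9*t*exp(-4*t), 9*t*exp(-4*t)]
  [-6*t*exp(-4*t), -9*t*exp(-4*t) + exp(-4*t), -9*t*exp(-4*t)]
  [2*t*exp(-4*t), 3*t*exp(-4*t), 3*t*exp(-4*t) + exp(-4*t)]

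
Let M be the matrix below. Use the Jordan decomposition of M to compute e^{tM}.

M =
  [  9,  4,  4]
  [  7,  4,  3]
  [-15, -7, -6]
e^{tM} =
  [2*exp(5*t) - exp(t), exp(5*t) - exp(t), exp(5*t) - exp(t)]
  [-t*exp(t) + 2*exp(5*t) - 2*exp(t), -t*exp(t) + exp(5*t), -t*exp(t) + exp(5*t) - exp(t)]
  [t*exp(t) - 4*exp(5*t) + 4*exp(t), t*exp(t) - 2*exp(5*t) + 2*exp(t), t*exp(t) - 2*exp(5*t) + 3*exp(t)]

Strategy: write M = P · J · P⁻¹ where J is a Jordan canonical form, so e^{tM} = P · e^{tJ} · P⁻¹, and e^{tJ} can be computed block-by-block.

M has Jordan form
J =
  [1, 1, 0]
  [0, 1, 0]
  [0, 0, 5]
(up to reordering of blocks).

Per-block formulas:
  For a 1×1 block at λ = 5: exp(t · [5]) = [e^(5t)].
  For a 2×2 Jordan block J_2(1): exp(t · J_2(1)) = e^(1t)·(I + t·N), where N is the 2×2 nilpotent shift.

After assembling e^{tJ} and conjugating by P, we get:

e^{tM} =
  [2*exp(5*t) - exp(t), exp(5*t) - exp(t), exp(5*t) - exp(t)]
  [-t*exp(t) + 2*exp(5*t) - 2*exp(t), -t*exp(t) + exp(5*t), -t*exp(t) + exp(5*t) - exp(t)]
  [t*exp(t) - 4*exp(5*t) + 4*exp(t), t*exp(t) - 2*exp(5*t) + 2*exp(t), t*exp(t) - 2*exp(5*t) + 3*exp(t)]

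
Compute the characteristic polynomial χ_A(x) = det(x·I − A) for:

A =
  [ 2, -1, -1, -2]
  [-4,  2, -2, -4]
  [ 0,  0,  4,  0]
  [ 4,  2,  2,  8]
x^4 - 16*x^3 + 96*x^2 - 256*x + 256

Expanding det(x·I − A) (e.g. by cofactor expansion or by noting that A is similar to its Jordan form J, which has the same characteristic polynomial as A) gives
  χ_A(x) = x^4 - 16*x^3 + 96*x^2 - 256*x + 256
which factors as (x - 4)^4. The eigenvalues (with algebraic multiplicities) are λ = 4 with multiplicity 4.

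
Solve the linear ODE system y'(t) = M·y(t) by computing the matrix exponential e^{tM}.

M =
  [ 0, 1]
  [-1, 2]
e^{tM} =
  [-t*exp(t) + exp(t), t*exp(t)]
  [-t*exp(t), t*exp(t) + exp(t)]

Strategy: write M = P · J · P⁻¹ where J is a Jordan canonical form, so e^{tM} = P · e^{tJ} · P⁻¹, and e^{tJ} can be computed block-by-block.

M has Jordan form
J =
  [1, 1]
  [0, 1]
(up to reordering of blocks).

Per-block formulas:
  For a 2×2 Jordan block J_2(1): exp(t · J_2(1)) = e^(1t)·(I + t·N), where N is the 2×2 nilpotent shift.

After assembling e^{tJ} and conjugating by P, we get:

e^{tM} =
  [-t*exp(t) + exp(t), t*exp(t)]
  [-t*exp(t), t*exp(t) + exp(t)]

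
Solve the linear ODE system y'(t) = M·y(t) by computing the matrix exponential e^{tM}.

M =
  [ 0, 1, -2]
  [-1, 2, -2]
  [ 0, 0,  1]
e^{tM} =
  [-t*exp(t) + exp(t), t*exp(t), -2*t*exp(t)]
  [-t*exp(t), t*exp(t) + exp(t), -2*t*exp(t)]
  [0, 0, exp(t)]

Strategy: write M = P · J · P⁻¹ where J is a Jordan canonical form, so e^{tM} = P · e^{tJ} · P⁻¹, and e^{tJ} can be computed block-by-block.

M has Jordan form
J =
  [1, 1, 0]
  [0, 1, 0]
  [0, 0, 1]
(up to reordering of blocks).

Per-block formulas:
  For a 2×2 Jordan block J_2(1): exp(t · J_2(1)) = e^(1t)·(I + t·N), where N is the 2×2 nilpotent shift.
  For a 1×1 block at λ = 1: exp(t · [1]) = [e^(1t)].

After assembling e^{tJ} and conjugating by P, we get:

e^{tM} =
  [-t*exp(t) + exp(t), t*exp(t), -2*t*exp(t)]
  [-t*exp(t), t*exp(t) + exp(t), -2*t*exp(t)]
  [0, 0, exp(t)]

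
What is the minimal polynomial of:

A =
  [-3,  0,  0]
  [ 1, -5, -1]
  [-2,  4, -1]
x^2 + 6*x + 9

The characteristic polynomial is χ_A(x) = (x + 3)^3, so the eigenvalues are known. The minimal polynomial is
  m_A(x) = Π_λ (x − λ)^{k_λ}
where k_λ is the size of the *largest* Jordan block for λ (equivalently, the smallest k with (A − λI)^k v = 0 for every generalised eigenvector v of λ).

  λ = -3: largest Jordan block has size 2, contributing (x + 3)^2

So m_A(x) = (x + 3)^2 = x^2 + 6*x + 9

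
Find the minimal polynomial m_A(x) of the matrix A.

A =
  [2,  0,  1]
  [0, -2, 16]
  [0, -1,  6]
x^3 - 6*x^2 + 12*x - 8

The characteristic polynomial is χ_A(x) = (x - 2)^3, so the eigenvalues are known. The minimal polynomial is
  m_A(x) = Π_λ (x − λ)^{k_λ}
where k_λ is the size of the *largest* Jordan block for λ (equivalently, the smallest k with (A − λI)^k v = 0 for every generalised eigenvector v of λ).

  λ = 2: largest Jordan block has size 3, contributing (x − 2)^3

So m_A(x) = (x - 2)^3 = x^3 - 6*x^2 + 12*x - 8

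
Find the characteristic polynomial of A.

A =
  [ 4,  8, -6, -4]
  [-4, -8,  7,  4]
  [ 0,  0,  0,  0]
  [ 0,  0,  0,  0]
x^4 + 4*x^3

Expanding det(x·I − A) (e.g. by cofactor expansion or by noting that A is similar to its Jordan form J, which has the same characteristic polynomial as A) gives
  χ_A(x) = x^4 + 4*x^3
which factors as x^3*(x + 4). The eigenvalues (with algebraic multiplicities) are λ = -4 with multiplicity 1, λ = 0 with multiplicity 3.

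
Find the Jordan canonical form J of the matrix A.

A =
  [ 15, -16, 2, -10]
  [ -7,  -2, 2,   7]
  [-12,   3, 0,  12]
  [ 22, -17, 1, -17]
J_3(-3) ⊕ J_1(5)

The characteristic polynomial is
  det(x·I − A) = x^4 + 4*x^3 - 18*x^2 - 108*x - 135 = (x - 5)*(x + 3)^3

Eigenvalues and multiplicities (the geometric multiplicity of λ is n − rank(A − λI), which equals the number of Jordan blocks for λ):
  λ = -3: algebraic multiplicity = 3, geometric multiplicity = 1
  λ = 5: algebraic multiplicity = 1, geometric multiplicity = 1

Determining the block sizes for each eigenvalue:
  λ = -3: one block (gm = 1), so the single block has size am = 3 → block sizes [3]
  λ = 5: one block (gm = 1), so the single block has size am = 1 → block sizes [1]

Assembling the blocks gives a Jordan form
J =
  [-3,  1,  0, 0]
  [ 0, -3,  1, 0]
  [ 0,  0, -3, 0]
  [ 0,  0,  0, 5]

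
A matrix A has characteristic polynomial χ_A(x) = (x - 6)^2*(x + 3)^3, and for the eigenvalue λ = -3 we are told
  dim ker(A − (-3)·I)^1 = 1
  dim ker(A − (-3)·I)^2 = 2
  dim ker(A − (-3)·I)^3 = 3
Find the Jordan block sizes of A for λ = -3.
Block sizes for λ = -3: [3]

From the dimensions of kernels of powers, the number of Jordan blocks of size at least j is d_j − d_{j−1} where d_j = dim ker(N^j) (with d_0 = 0). Computing the differences gives [1, 1, 1].
The number of blocks of size exactly k is (#blocks of size ≥ k) − (#blocks of size ≥ k + 1), so the partition is: 1 block(s) of size 3.
In nonincreasing order the block sizes are [3].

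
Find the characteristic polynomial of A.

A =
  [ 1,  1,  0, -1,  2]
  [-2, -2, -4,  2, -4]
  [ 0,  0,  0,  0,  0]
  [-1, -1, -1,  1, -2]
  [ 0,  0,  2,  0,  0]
x^5

Expanding det(x·I − A) (e.g. by cofactor expansion or by noting that A is similar to its Jordan form J, which has the same characteristic polynomial as A) gives
  χ_A(x) = x^5
which factors as x^5. The eigenvalues (with algebraic multiplicities) are λ = 0 with multiplicity 5.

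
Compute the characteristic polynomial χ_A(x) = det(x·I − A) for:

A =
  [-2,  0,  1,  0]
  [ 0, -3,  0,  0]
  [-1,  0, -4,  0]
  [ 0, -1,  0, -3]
x^4 + 12*x^3 + 54*x^2 + 108*x + 81

Expanding det(x·I − A) (e.g. by cofactor expansion or by noting that A is similar to its Jordan form J, which has the same characteristic polynomial as A) gives
  χ_A(x) = x^4 + 12*x^3 + 54*x^2 + 108*x + 81
which factors as (x + 3)^4. The eigenvalues (with algebraic multiplicities) are λ = -3 with multiplicity 4.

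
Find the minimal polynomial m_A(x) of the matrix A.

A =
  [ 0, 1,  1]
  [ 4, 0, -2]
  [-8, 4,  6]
x^2 - 4*x + 4

The characteristic polynomial is χ_A(x) = (x - 2)^3, so the eigenvalues are known. The minimal polynomial is
  m_A(x) = Π_λ (x − λ)^{k_λ}
where k_λ is the size of the *largest* Jordan block for λ (equivalently, the smallest k with (A − λI)^k v = 0 for every generalised eigenvector v of λ).

  λ = 2: largest Jordan block has size 2, contributing (x − 2)^2

So m_A(x) = (x - 2)^2 = x^2 - 4*x + 4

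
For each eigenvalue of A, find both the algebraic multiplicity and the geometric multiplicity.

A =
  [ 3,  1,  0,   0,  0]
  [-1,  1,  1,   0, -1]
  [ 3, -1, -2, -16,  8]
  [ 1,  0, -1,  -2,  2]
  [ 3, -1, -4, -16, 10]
λ = 2: alg = 5, geom = 2

Step 1 — factor the characteristic polynomial to read off the algebraic multiplicities:
  χ_A(x) = (x - 2)^5

Step 2 — compute geometric multiplicities via the rank-nullity identity g(λ) = n − rank(A − λI):
  rank(A − (2)·I) = 3, so dim ker(A − (2)·I) = n − 3 = 2

Summary:
  λ = 2: algebraic multiplicity = 5, geometric multiplicity = 2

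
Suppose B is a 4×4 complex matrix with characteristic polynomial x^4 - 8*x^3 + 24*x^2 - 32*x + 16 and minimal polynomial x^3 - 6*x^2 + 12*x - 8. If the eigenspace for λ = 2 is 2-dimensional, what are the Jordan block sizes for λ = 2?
Block sizes for λ = 2: [3, 1]

Step 1 — from the characteristic polynomial, algebraic multiplicity of λ = 2 is 4. From dim ker(B − (2)·I) = 2, there are exactly 2 Jordan blocks for λ = 2.
Step 2 — from the minimal polynomial, the factor (x − 2)^3 tells us the largest block for λ = 2 has size 3.
Step 3 — with total size 4, 2 blocks, and largest block 3, the block sizes (in nonincreasing order) are [3, 1].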